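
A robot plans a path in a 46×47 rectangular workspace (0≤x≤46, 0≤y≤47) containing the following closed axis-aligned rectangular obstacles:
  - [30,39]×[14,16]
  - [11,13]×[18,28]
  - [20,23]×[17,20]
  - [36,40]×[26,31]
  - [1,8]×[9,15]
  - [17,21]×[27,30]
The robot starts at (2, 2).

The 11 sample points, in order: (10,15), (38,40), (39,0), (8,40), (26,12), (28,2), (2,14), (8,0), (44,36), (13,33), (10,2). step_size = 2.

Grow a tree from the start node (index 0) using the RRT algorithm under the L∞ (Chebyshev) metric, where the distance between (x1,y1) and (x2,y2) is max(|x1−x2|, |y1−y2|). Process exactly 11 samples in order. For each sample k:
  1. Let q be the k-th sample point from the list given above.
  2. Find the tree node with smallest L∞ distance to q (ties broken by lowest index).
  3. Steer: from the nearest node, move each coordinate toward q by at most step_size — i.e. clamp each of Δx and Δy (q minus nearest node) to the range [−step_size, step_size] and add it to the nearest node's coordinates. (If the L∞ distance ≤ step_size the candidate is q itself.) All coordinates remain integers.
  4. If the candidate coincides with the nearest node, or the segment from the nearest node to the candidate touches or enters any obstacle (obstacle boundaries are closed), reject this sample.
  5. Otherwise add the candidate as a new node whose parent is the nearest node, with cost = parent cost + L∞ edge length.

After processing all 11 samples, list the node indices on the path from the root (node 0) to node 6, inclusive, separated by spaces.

1. q=(10,15) nearest=0 d=13 new=(4,4) → add node 1 parent=0 cost=2
2. q=(38,40) nearest=1 d=36 new=(6,6) → add node 2 parent=1 cost=4
3. q=(39,0) nearest=2 d=33 new=(8,4) → add node 3 parent=2 cost=6
4. q=(8,40) nearest=2 d=34 new=(8,8) → add node 4 parent=2 cost=6
5. q=(26,12) nearest=3 d=18 new=(10,6) → add node 5 parent=3 cost=8
6. q=(28,2) nearest=5 d=18 new=(12,4) → add node 6 parent=5 cost=10
7. q=(2,14) nearest=4 d=6 new=(6,10) → blocked by [1,8]×[9,15], reject
8. q=(8,0) nearest=1 d=4 new=(6,2) → add node 7 parent=1 cost=4
9. q=(44,36) nearest=6 d=32 new=(14,6) → add node 8 parent=6 cost=12
10. q=(13,33) nearest=4 d=25 new=(10,10) → add node 9 parent=4 cost=8
11. q=(10,2) nearest=3 d=2 new=(10,2) → add node 10 parent=3 cost=8

Path: 0 1 2 3 5 6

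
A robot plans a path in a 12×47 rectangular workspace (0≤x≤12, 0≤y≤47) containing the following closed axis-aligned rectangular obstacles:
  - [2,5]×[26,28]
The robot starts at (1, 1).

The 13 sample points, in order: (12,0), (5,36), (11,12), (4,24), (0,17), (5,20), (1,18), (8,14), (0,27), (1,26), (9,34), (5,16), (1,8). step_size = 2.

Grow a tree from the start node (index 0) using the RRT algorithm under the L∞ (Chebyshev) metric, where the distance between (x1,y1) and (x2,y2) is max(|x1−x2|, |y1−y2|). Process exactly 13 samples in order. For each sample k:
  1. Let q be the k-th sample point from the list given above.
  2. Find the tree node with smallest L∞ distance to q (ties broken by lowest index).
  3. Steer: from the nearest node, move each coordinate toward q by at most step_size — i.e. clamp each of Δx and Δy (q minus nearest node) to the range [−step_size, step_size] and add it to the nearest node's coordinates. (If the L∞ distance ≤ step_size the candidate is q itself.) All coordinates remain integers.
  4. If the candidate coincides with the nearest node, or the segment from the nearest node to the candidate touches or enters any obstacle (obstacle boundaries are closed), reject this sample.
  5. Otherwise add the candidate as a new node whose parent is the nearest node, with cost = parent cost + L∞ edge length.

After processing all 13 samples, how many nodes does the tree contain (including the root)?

Node count: 14

1. q=(12,0) nearest=0 d=11 new=(3,0) → add node 1 parent=0 cost=2
2. q=(5,36) nearest=0 d=35 new=(3,3) → add node 2 parent=0 cost=2
3. q=(11,12) nearest=2 d=9 new=(5,5) → add node 3 parent=2 cost=4
4. q=(4,24) nearest=3 d=19 new=(4,7) → add node 4 parent=3 cost=6
5. q=(0,17) nearest=4 d=10 new=(2,9) → add node 5 parent=4 cost=8
6. q=(5,20) nearest=5 d=11 new=(4,11) → add node 6 parent=5 cost=10
7. q=(1,18) nearest=6 d=7 new=(2,13) → add node 7 parent=6 cost=12
8. q=(8,14) nearest=6 d=4 new=(6,13) → add node 8 parent=6 cost=12
9. q=(0,27) nearest=7 d=14 new=(0,15) → add node 9 parent=7 cost=14
10. q=(1,26) nearest=9 d=11 new=(1,17) → add node 10 parent=9 cost=16
11. q=(9,34) nearest=10 d=17 new=(3,19) → add node 11 parent=10 cost=18
12. q=(5,16) nearest=7 d=3 new=(4,15) → add node 12 parent=7 cost=14
13. q=(1,8) nearest=5 d=1 new=(1,8) → add node 13 parent=5 cost=9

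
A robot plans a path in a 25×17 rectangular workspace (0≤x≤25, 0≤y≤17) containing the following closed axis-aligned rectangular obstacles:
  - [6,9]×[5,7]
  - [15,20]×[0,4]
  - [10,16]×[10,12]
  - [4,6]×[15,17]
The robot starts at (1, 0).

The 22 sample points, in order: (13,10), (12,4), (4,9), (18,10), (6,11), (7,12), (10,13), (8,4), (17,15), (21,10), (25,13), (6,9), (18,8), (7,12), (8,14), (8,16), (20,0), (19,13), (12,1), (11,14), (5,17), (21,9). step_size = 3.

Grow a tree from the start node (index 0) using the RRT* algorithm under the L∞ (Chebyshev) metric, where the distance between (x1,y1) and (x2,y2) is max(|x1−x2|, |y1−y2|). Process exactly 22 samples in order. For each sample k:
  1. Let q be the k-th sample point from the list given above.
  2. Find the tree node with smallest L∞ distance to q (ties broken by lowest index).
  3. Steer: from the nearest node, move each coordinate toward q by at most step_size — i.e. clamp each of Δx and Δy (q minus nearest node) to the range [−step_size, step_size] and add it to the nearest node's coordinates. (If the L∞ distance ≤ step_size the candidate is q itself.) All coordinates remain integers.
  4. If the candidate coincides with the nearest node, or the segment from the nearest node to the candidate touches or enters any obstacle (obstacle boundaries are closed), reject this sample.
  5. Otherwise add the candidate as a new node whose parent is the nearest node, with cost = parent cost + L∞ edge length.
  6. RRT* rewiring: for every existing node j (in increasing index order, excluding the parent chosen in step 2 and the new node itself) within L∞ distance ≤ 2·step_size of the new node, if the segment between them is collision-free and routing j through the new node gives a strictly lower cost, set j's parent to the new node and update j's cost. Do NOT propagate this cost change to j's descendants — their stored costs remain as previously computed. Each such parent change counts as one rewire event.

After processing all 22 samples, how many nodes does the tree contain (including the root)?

Node count: 6

1. q=(13,10) nearest=0 d=12 new=(4,3) → add node 1 parent=0 cost=3
2. q=(12,4) nearest=1 d=8 new=(7,4) → add node 2 parent=1 cost=6
3. q=(4,9) nearest=2 d=5 new=(4,7) → blocked by [6,9]×[5,7], reject
4. q=(18,10) nearest=2 d=11 new=(10,7) → blocked by [6,9]×[5,7], reject
5. q=(6,11) nearest=2 d=7 new=(6,7) → blocked by [6,9]×[5,7], reject
6. q=(7,12) nearest=2 d=8 new=(7,7) → blocked by [6,9]×[5,7], reject
7. q=(10,13) nearest=2 d=9 new=(10,7) → blocked by [6,9]×[5,7], reject
8. q=(8,4) nearest=2 d=1 new=(8,4) → add node 3 parent=2 cost=7
9. q=(17,15) nearest=2 d=11 new=(10,7) → blocked by [6,9]×[5,7], reject
10. q=(21,10) nearest=3 d=13 new=(11,7) → blocked by [6,9]×[5,7], reject
11. q=(25,13) nearest=3 d=17 new=(11,7) → blocked by [6,9]×[5,7], reject
12. q=(6,9) nearest=2 d=5 new=(6,7) → blocked by [6,9]×[5,7], reject
13. q=(18,8) nearest=3 d=10 new=(11,7) → blocked by [6,9]×[5,7], reject
14. q=(7,12) nearest=2 d=8 new=(7,7) → blocked by [6,9]×[5,7], reject
15. q=(8,14) nearest=2 d=10 new=(8,7) → blocked by [6,9]×[5,7], reject
16. q=(8,16) nearest=2 d=12 new=(8,7) → blocked by [6,9]×[5,7], reject
17. q=(20,0) nearest=3 d=12 new=(11,1) → add node 4 parent=3 cost=10
18. q=(19,13) nearest=3 d=11 new=(11,7) → blocked by [6,9]×[5,7], reject
19. q=(12,1) nearest=4 d=1 new=(12,1) → add node 5 parent=4 cost=11
20. q=(11,14) nearest=2 d=10 new=(10,7) → blocked by [6,9]×[5,7], reject
21. q=(5,17) nearest=2 d=13 new=(5,7) → blocked by [6,9]×[5,7], reject
22. q=(21,9) nearest=5 d=9 new=(15,4) → blocked by [15,20]×[0,4], reject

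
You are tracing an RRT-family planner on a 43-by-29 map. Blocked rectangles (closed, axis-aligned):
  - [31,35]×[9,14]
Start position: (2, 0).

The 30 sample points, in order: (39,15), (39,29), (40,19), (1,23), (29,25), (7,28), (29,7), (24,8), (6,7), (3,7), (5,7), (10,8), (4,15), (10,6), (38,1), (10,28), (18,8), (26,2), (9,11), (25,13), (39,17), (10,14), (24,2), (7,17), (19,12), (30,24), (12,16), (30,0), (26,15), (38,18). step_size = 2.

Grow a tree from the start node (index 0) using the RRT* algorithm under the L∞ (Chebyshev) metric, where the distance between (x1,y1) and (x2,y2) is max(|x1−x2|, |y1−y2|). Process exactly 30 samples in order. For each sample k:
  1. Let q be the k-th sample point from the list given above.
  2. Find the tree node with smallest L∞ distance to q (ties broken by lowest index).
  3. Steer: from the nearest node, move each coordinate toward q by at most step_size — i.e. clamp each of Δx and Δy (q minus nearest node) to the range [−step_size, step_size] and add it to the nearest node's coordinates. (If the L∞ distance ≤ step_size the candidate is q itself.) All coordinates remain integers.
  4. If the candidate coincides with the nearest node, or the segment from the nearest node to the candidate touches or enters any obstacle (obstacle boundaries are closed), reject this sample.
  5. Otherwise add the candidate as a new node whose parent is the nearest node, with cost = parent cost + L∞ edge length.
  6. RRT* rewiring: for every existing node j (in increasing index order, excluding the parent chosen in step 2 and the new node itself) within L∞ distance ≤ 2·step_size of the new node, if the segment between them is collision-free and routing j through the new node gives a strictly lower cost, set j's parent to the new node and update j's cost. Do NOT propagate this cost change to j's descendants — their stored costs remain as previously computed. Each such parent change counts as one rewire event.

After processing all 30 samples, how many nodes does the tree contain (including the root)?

1. q=(39,15) nearest=0 d=37 new=(4,2) → add node 1 parent=0 cost=2
2. q=(39,29) nearest=1 d=35 new=(6,4) → add node 2 parent=1 cost=4
3. q=(40,19) nearest=2 d=34 new=(8,6) → add node 3 parent=2 cost=6
4. q=(1,23) nearest=3 d=17 new=(6,8) → add node 4 parent=3 cost=8
5. q=(29,25) nearest=3 d=21 new=(10,8) → add node 5 parent=3 cost=8
6. q=(7,28) nearest=4 d=20 new=(7,10) → add node 6 parent=4 cost=10
7. q=(29,7) nearest=5 d=19 new=(12,7) → add node 7 parent=5 cost=10
8. q=(24,8) nearest=7 d=12 new=(14,8) → add node 8 parent=7 cost=12
9. q=(6,7) nearest=4 d=1 new=(6,7) → add node 9 parent=4 cost=9
10. q=(3,7) nearest=2 d=3 new=(4,6) → add node 10 parent=2 cost=6; rewire 9→10 (8<9)
11. q=(5,7) nearest=4 d=1 new=(5,7) → add node 11 parent=4 cost=9
12. q=(10,8) nearest=5 d=0 → coincident, reject
13. q=(4,15) nearest=6 d=5 new=(5,12) → add node 12 parent=6 cost=12
14. q=(10,6) nearest=3 d=2 new=(10,6) → add node 13 parent=3 cost=8
15. q=(38,1) nearest=8 d=24 new=(16,6) → add node 14 parent=8 cost=14
16. q=(10,28) nearest=12 d=16 new=(7,14) → add node 15 parent=12 cost=14
17. q=(18,8) nearest=14 d=2 new=(18,8) → add node 16 parent=14 cost=16
18. q=(26,2) nearest=16 d=8 new=(20,6) → add node 17 parent=16 cost=18
19. q=(9,11) nearest=6 d=2 new=(9,11) → add node 18 parent=6 cost=12
20. q=(25,13) nearest=16 d=7 new=(20,10) → add node 19 parent=16 cost=18
21. q=(39,17) nearest=17 d=19 new=(22,8) → add node 20 parent=17 cost=20
22. q=(10,14) nearest=15 d=3 new=(9,14) → add node 21 parent=15 cost=16
23. q=(24,2) nearest=17 d=4 new=(22,4) → add node 22 parent=17 cost=20
24. q=(7,17) nearest=15 d=3 new=(7,16) → add node 23 parent=15 cost=16
25. q=(19,12) nearest=19 d=2 new=(19,12) → add node 24 parent=19 cost=20
26. q=(30,24) nearest=24 d=12 new=(21,14) → add node 25 parent=24 cost=22
27. q=(12,16) nearest=21 d=3 new=(11,16) → add node 26 parent=21 cost=18
28. q=(30,0) nearest=20 d=8 new=(24,6) → add node 27 parent=20 cost=22
29. q=(26,15) nearest=25 d=5 new=(23,15) → add node 28 parent=25 cost=24
30. q=(38,18) nearest=27 d=14 new=(26,8) → add node 29 parent=27 cost=24

Node count: 30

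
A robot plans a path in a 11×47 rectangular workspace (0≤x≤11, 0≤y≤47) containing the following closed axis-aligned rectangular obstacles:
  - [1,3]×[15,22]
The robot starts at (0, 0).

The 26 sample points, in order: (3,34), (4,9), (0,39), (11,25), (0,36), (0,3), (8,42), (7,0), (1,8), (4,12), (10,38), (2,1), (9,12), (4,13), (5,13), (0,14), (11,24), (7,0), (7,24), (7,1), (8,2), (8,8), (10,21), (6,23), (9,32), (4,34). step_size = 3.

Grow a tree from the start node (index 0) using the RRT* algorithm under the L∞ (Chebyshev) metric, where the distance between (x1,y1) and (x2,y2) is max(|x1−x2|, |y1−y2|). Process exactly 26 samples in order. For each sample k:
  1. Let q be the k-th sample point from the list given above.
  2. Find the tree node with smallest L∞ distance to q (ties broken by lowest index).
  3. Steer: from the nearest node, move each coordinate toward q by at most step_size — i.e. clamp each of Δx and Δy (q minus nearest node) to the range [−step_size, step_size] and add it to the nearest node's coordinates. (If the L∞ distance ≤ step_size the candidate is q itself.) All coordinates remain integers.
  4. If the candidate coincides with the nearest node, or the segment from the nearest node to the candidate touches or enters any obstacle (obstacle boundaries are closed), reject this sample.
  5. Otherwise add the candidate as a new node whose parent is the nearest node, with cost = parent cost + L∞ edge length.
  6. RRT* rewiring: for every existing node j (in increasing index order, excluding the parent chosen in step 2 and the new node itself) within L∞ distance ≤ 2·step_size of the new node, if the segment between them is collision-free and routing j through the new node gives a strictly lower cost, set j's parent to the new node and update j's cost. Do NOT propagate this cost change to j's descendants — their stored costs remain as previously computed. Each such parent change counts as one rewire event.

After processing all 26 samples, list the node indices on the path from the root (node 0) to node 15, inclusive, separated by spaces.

Path: 0 1 2 3 4 6 9 15

1. q=(3,34) nearest=0 d=34 new=(3,3) → add node 1 parent=0 cost=3
2. q=(4,9) nearest=1 d=6 new=(4,6) → add node 2 parent=1 cost=6
3. q=(0,39) nearest=2 d=33 new=(1,9) → add node 3 parent=2 cost=9
4. q=(11,25) nearest=3 d=16 new=(4,12) → add node 4 parent=3 cost=12
5. q=(0,36) nearest=4 d=24 new=(1,15) → blocked by [1,3]×[15,22], reject
6. q=(0,3) nearest=0 d=3 new=(0,3) → add node 5 parent=0 cost=3
7. q=(8,42) nearest=4 d=30 new=(7,15) → add node 6 parent=4 cost=15
8. q=(7,0) nearest=1 d=4 new=(6,0) → add node 7 parent=1 cost=6
9. q=(1,8) nearest=3 d=1 new=(1,8) → add node 8 parent=3 cost=10
10. q=(4,12) nearest=4 d=0 → coincident, reject
11. q=(10,38) nearest=6 d=23 new=(10,18) → add node 9 parent=6 cost=18
12. q=(2,1) nearest=0 d=2 new=(2,1) → add node 10 parent=0 cost=2
13. q=(9,12) nearest=6 d=3 new=(9,12) → add node 11 parent=6 cost=18
14. q=(4,13) nearest=4 d=1 new=(4,13) → add node 12 parent=4 cost=13
15. q=(5,13) nearest=4 d=1 new=(5,13) → add node 13 parent=4 cost=13; rewire 11→13 (17<18)
16. q=(0,14) nearest=4 d=4 new=(1,14) → add node 14 parent=4 cost=15
17. q=(11,24) nearest=9 d=6 new=(11,21) → add node 15 parent=9 cost=21
18. q=(7,0) nearest=7 d=1 new=(7,0) → add node 16 parent=7 cost=7
19. q=(7,24) nearest=15 d=4 new=(8,24) → add node 17 parent=15 cost=24
20. q=(7,1) nearest=7 d=1 new=(7,1) → add node 18 parent=7 cost=7
21. q=(8,2) nearest=18 d=1 new=(8,2) → add node 19 parent=18 cost=8
22. q=(8,8) nearest=2 d=4 new=(7,8) → add node 20 parent=2 cost=9; rewire 11→20 (13<17)
23. q=(10,21) nearest=15 d=1 new=(10,21) → add node 21 parent=15 cost=22
24. q=(6,23) nearest=17 d=2 new=(6,23) → add node 22 parent=17 cost=26
25. q=(9,32) nearest=17 d=8 new=(9,27) → add node 23 parent=17 cost=27
26. q=(4,34) nearest=23 d=7 new=(6,30) → add node 24 parent=23 cost=30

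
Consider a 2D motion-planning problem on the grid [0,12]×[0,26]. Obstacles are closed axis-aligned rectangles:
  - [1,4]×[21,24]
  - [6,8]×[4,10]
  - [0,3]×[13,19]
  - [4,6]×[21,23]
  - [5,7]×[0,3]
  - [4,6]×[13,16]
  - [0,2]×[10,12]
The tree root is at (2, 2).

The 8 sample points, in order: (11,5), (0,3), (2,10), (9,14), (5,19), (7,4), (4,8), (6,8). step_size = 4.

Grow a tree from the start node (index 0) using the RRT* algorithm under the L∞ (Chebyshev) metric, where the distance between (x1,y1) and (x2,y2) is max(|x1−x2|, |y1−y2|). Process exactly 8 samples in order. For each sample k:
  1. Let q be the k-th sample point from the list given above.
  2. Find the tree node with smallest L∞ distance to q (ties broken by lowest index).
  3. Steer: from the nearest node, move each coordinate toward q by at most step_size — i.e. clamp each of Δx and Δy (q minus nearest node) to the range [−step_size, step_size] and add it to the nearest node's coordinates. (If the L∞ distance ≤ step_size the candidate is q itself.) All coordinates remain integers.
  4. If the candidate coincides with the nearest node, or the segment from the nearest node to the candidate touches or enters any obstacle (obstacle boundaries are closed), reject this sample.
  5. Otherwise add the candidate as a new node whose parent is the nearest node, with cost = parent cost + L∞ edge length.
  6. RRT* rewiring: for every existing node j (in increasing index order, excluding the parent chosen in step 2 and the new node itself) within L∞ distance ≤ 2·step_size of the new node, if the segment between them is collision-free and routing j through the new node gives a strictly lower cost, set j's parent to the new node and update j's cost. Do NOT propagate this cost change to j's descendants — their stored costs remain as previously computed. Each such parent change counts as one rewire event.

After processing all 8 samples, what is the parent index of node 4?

Parent of node 4: 2

1. q=(11,5) nearest=0 d=9 new=(6,5) → blocked by [6,8]×[4,10], reject
2. q=(0,3) nearest=0 d=2 new=(0,3) → add node 1 parent=0 cost=2
3. q=(2,10) nearest=1 d=7 new=(2,7) → add node 2 parent=1 cost=6
4. q=(9,14) nearest=2 d=7 new=(6,11) → add node 3 parent=2 cost=10
5. q=(5,19) nearest=3 d=8 new=(5,15) → blocked by [4,6]×[13,16], reject
6. q=(7,4) nearest=0 d=5 new=(6,4) → blocked by [6,8]×[4,10], reject
7. q=(4,8) nearest=2 d=2 new=(4,8) → add node 4 parent=2 cost=8
8. q=(6,8) nearest=4 d=2 new=(6,8) → blocked by [6,8]×[4,10], reject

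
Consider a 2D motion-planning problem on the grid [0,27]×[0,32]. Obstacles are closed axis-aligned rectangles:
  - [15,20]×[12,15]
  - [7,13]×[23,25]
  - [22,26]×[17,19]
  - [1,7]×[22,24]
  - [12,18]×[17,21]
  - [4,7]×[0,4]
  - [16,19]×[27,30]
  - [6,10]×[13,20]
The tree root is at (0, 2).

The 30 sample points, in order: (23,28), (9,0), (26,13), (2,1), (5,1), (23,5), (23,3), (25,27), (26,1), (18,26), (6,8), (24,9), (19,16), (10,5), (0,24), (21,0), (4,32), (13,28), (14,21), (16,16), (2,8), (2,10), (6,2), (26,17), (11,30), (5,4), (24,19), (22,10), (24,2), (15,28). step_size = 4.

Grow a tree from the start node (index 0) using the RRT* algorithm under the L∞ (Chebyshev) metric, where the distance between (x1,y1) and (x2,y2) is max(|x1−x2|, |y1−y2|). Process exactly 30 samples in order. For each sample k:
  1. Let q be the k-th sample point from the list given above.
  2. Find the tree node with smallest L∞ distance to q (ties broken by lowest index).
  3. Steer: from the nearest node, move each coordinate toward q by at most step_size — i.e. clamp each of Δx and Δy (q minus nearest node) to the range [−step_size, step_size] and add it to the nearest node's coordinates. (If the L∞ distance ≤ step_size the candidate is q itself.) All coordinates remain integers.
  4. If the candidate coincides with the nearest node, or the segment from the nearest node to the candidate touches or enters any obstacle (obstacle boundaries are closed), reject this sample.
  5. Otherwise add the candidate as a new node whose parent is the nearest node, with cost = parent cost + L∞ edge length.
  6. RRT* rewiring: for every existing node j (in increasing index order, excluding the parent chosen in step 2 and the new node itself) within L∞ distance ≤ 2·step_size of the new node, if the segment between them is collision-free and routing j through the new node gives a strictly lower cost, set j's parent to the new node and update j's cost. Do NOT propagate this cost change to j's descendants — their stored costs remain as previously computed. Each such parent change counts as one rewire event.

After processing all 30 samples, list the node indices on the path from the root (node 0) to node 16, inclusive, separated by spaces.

Path: 0 1 2 4 5 9 15 16

1. q=(23,28) nearest=0 d=26 new=(4,6) → add node 1 parent=0 cost=4
2. q=(9,0) nearest=1 d=6 new=(8,2) → blocked by [4,7]×[0,4], reject
3. q=(26,13) nearest=1 d=22 new=(8,10) → add node 2 parent=1 cost=8
4. q=(2,1) nearest=0 d=2 new=(2,1) → add node 3 parent=0 cost=2
5. q=(5,1) nearest=3 d=3 new=(5,1) → blocked by [4,7]×[0,4], reject
6. q=(23,5) nearest=2 d=15 new=(12,6) → add node 4 parent=2 cost=12
7. q=(23,3) nearest=4 d=11 new=(16,3) → add node 5 parent=4 cost=16
8. q=(25,27) nearest=2 d=17 new=(12,14) → add node 6 parent=2 cost=12
9. q=(26,1) nearest=5 d=10 new=(20,1) → add node 7 parent=5 cost=20
10. q=(18,26) nearest=6 d=12 new=(16,18) → blocked by [12,18]×[17,21], reject
11. q=(6,8) nearest=1 d=2 new=(6,8) → add node 8 parent=1 cost=6
12. q=(24,9) nearest=5 d=8 new=(20,7) → add node 9 parent=5 cost=20
13. q=(19,16) nearest=6 d=7 new=(16,16) → add node 10 parent=6 cost=16
14. q=(10,5) nearest=4 d=2 new=(10,5) → add node 11 parent=4 cost=14
15. q=(0,24) nearest=6 d=12 new=(8,18) → blocked by [6,10]×[13,20], reject
16. q=(21,0) nearest=7 d=1 new=(21,0) → add node 12 parent=7 cost=21
17. q=(4,32) nearest=10 d=16 new=(12,20) → blocked by [12,18]×[17,21], reject
18. q=(13,28) nearest=10 d=12 new=(13,20) → blocked by [12,18]×[17,21], reject
19. q=(14,21) nearest=10 d=5 new=(14,20) → blocked by [12,18]×[17,21], reject
20. q=(16,16) nearest=10 d=0 → coincident, reject
21. q=(2,8) nearest=1 d=2 new=(2,8) → add node 13 parent=1 cost=6
22. q=(2,10) nearest=13 d=2 new=(2,10) → add node 14 parent=13 cost=8
23. q=(6,2) nearest=1 d=4 new=(6,2) → blocked by [4,7]×[0,4], reject
24. q=(26,17) nearest=9 d=10 new=(24,11) → add node 15 parent=9 cost=24
25. q=(11,30) nearest=10 d=14 new=(12,20) → blocked by [12,18]×[17,21], reject
26. q=(5,4) nearest=1 d=2 new=(5,4) → blocked by [4,7]×[0,4], reject
27. q=(24,19) nearest=10 d=8 new=(20,19) → blocked by [12,18]×[17,21], reject
28. q=(22,10) nearest=15 d=2 new=(22,10) → add node 16 parent=15 cost=26
29. q=(24,2) nearest=12 d=3 new=(24,2) → add node 17 parent=12 cost=24
30. q=(15,28) nearest=10 d=12 new=(15,20) → blocked by [12,18]×[17,21], reject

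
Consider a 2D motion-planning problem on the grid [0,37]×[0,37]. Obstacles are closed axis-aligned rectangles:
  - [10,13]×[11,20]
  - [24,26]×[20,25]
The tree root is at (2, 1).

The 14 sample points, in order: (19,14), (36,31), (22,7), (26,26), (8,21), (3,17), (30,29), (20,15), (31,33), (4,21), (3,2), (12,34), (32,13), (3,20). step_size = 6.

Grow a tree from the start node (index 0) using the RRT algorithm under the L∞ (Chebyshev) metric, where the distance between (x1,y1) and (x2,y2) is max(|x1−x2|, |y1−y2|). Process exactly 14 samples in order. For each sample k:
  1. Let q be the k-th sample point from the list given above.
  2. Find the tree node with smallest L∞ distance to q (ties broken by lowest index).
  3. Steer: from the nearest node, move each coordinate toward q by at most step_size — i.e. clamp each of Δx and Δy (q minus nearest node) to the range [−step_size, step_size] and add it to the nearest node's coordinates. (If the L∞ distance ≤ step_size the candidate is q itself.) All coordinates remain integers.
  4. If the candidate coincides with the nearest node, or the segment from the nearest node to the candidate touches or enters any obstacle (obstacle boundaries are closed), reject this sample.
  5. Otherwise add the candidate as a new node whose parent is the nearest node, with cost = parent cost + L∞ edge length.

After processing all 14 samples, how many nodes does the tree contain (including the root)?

1. q=(19,14) nearest=0 d=17 new=(8,7) → add node 1 parent=0 cost=6
2. q=(36,31) nearest=1 d=28 new=(14,13) → blocked by [10,13]×[11,20], reject
3. q=(22,7) nearest=1 d=14 new=(14,7) → add node 2 parent=1 cost=12
4. q=(26,26) nearest=1 d=19 new=(14,13) → blocked by [10,13]×[11,20], reject
5. q=(8,21) nearest=1 d=14 new=(8,13) → add node 3 parent=1 cost=12
6. q=(3,17) nearest=3 d=5 new=(3,17) → add node 4 parent=3 cost=17
7. q=(30,29) nearest=1 d=22 new=(14,13) → blocked by [10,13]×[11,20], reject
8. q=(20,15) nearest=2 d=8 new=(20,13) → add node 5 parent=2 cost=18
9. q=(31,33) nearest=5 d=20 new=(26,19) → add node 6 parent=5 cost=24
10. q=(4,21) nearest=4 d=4 new=(4,21) → add node 7 parent=4 cost=21
11. q=(3,2) nearest=0 d=1 new=(3,2) → add node 8 parent=0 cost=1
12. q=(12,34) nearest=7 d=13 new=(10,27) → add node 9 parent=7 cost=27
13. q=(32,13) nearest=6 d=6 new=(32,13) → add node 10 parent=6 cost=30
14. q=(3,20) nearest=7 d=1 new=(3,20) → add node 11 parent=7 cost=22

Node count: 12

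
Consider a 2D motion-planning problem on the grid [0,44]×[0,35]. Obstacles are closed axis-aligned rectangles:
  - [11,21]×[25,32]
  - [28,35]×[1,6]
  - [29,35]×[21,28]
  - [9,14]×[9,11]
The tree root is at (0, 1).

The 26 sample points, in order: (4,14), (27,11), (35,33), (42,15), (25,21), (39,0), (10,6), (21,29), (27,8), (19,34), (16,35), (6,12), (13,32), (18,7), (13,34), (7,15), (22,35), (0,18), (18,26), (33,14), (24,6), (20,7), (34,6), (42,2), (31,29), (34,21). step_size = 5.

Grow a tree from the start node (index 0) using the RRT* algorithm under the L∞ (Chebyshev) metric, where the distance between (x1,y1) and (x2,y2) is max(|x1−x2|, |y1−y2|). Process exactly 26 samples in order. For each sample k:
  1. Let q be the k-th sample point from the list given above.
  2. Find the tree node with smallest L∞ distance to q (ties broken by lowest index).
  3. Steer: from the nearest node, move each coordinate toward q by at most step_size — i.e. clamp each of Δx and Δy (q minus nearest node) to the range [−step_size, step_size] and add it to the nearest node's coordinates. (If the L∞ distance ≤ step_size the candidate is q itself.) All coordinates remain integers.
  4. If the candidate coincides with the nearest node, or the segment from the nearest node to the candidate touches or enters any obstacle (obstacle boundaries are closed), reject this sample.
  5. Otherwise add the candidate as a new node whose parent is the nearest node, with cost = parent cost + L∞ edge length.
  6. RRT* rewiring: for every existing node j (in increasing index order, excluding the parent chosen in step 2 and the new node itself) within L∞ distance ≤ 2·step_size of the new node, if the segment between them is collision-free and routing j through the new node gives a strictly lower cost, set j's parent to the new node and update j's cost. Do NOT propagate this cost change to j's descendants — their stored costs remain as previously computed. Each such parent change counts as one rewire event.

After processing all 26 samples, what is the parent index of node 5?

1. q=(4,14) nearest=0 d=13 new=(4,6) → add node 1 parent=0 cost=5
2. q=(27,11) nearest=1 d=23 new=(9,11) → blocked by [9,14]×[9,11], reject
3. q=(35,33) nearest=1 d=31 new=(9,11) → blocked by [9,14]×[9,11], reject
4. q=(42,15) nearest=1 d=38 new=(9,11) → blocked by [9,14]×[9,11], reject
5. q=(25,21) nearest=1 d=21 new=(9,11) → blocked by [9,14]×[9,11], reject
6. q=(39,0) nearest=1 d=35 new=(9,1) → add node 2 parent=1 cost=10
7. q=(10,6) nearest=2 d=5 new=(10,6) → add node 3 parent=2 cost=15
8. q=(21,29) nearest=1 d=23 new=(9,11) → blocked by [9,14]×[9,11], reject
9. q=(27,8) nearest=3 d=17 new=(15,8) → add node 4 parent=3 cost=20
10. q=(19,34) nearest=4 d=26 new=(19,13) → add node 5 parent=4 cost=25
11. q=(16,35) nearest=5 d=22 new=(16,18) → add node 6 parent=5 cost=30
12. q=(6,12) nearest=1 d=6 new=(6,11) → add node 7 parent=1 cost=10; rewire 6→7 (20<30)
13. q=(13,32) nearest=6 d=14 new=(13,23) → add node 8 parent=6 cost=25
14. q=(18,7) nearest=4 d=3 new=(18,7) → add node 9 parent=4 cost=23
15. q=(13,34) nearest=8 d=11 new=(13,28) → blocked by [11,21]×[25,32], reject
16. q=(7,15) nearest=7 d=4 new=(7,15) → add node 10 parent=7 cost=14; rewire 8→10 (22<25)
17. q=(22,35) nearest=8 d=12 new=(18,28) → blocked by [11,21]×[25,32], reject
18. q=(0,18) nearest=7 d=7 new=(1,16) → add node 11 parent=7 cost=15
19. q=(18,26) nearest=8 d=5 new=(18,26) → blocked by [11,21]×[25,32], reject
20. q=(33,14) nearest=5 d=14 new=(24,14) → add node 12 parent=5 cost=30
21. q=(24,6) nearest=9 d=6 new=(23,6) → add node 13 parent=9 cost=28
22. q=(20,7) nearest=9 d=2 new=(20,7) → add node 14 parent=9 cost=25
23. q=(34,6) nearest=12 d=10 new=(29,9) → add node 15 parent=12 cost=35
24. q=(42,2) nearest=15 d=13 new=(34,4) → blocked by [28,35]×[1,6], reject
25. q=(31,29) nearest=6 d=15 new=(21,23) → add node 16 parent=6 cost=25
26. q=(34,21) nearest=12 d=10 new=(29,19) → add node 17 parent=12 cost=35

Parent of node 5: 4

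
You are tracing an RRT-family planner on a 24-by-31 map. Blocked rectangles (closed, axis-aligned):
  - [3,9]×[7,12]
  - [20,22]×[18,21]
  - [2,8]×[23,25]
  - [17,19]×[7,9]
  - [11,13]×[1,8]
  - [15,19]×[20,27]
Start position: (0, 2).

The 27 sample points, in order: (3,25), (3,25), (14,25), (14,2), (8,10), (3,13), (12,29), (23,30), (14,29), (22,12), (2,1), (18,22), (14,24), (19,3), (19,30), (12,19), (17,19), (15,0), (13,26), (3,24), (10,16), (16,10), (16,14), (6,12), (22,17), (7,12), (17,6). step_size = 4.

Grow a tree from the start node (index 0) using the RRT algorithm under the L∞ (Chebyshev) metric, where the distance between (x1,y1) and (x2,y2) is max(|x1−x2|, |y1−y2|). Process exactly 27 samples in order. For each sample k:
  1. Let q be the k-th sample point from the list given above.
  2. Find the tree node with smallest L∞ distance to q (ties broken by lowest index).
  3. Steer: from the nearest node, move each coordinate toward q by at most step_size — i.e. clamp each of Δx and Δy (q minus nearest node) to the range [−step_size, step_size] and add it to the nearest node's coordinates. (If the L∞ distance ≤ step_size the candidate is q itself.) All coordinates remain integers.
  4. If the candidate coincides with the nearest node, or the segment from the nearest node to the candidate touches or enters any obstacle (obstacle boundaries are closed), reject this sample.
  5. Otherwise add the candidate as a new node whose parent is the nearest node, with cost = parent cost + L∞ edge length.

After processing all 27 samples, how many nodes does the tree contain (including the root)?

Node count: 5

1. q=(3,25) nearest=0 d=23 new=(3,6) → add node 1 parent=0 cost=4
2. q=(3,25) nearest=1 d=19 new=(3,10) → blocked by [3,9]×[7,12], reject
3. q=(14,25) nearest=1 d=19 new=(7,10) → blocked by [3,9]×[7,12], reject
4. q=(14,2) nearest=1 d=11 new=(7,2) → add node 2 parent=1 cost=8
5. q=(8,10) nearest=1 d=5 new=(7,10) → blocked by [3,9]×[7,12], reject
6. q=(3,13) nearest=1 d=7 new=(3,10) → blocked by [3,9]×[7,12], reject
7. q=(12,29) nearest=1 d=23 new=(7,10) → blocked by [3,9]×[7,12], reject
8. q=(23,30) nearest=1 d=24 new=(7,10) → blocked by [3,9]×[7,12], reject
9. q=(14,29) nearest=1 d=23 new=(7,10) → blocked by [3,9]×[7,12], reject
10. q=(22,12) nearest=2 d=15 new=(11,6) → blocked by [11,13]×[1,8], reject
11. q=(2,1) nearest=0 d=2 new=(2,1) → add node 3 parent=0 cost=2
12. q=(18,22) nearest=1 d=16 new=(7,10) → blocked by [3,9]×[7,12], reject
13. q=(14,24) nearest=1 d=18 new=(7,10) → blocked by [3,9]×[7,12], reject
14. q=(19,3) nearest=2 d=12 new=(11,3) → blocked by [11,13]×[1,8], reject
15. q=(19,30) nearest=1 d=24 new=(7,10) → blocked by [3,9]×[7,12], reject
16. q=(12,19) nearest=1 d=13 new=(7,10) → blocked by [3,9]×[7,12], reject
17. q=(17,19) nearest=1 d=14 new=(7,10) → blocked by [3,9]×[7,12], reject
18. q=(15,0) nearest=2 d=8 new=(11,0) → add node 4 parent=2 cost=12
19. q=(13,26) nearest=1 d=20 new=(7,10) → blocked by [3,9]×[7,12], reject
20. q=(3,24) nearest=1 d=18 new=(3,10) → blocked by [3,9]×[7,12], reject
21. q=(10,16) nearest=1 d=10 new=(7,10) → blocked by [3,9]×[7,12], reject
22. q=(16,10) nearest=2 d=9 new=(11,6) → blocked by [11,13]×[1,8], reject
23. q=(16,14) nearest=2 d=12 new=(11,6) → blocked by [11,13]×[1,8], reject
24. q=(6,12) nearest=1 d=6 new=(6,10) → blocked by [3,9]×[7,12], reject
25. q=(22,17) nearest=2 d=15 new=(11,6) → blocked by [11,13]×[1,8], reject
26. q=(7,12) nearest=1 d=6 new=(7,10) → blocked by [3,9]×[7,12], reject
27. q=(17,6) nearest=4 d=6 new=(15,4) → blocked by [11,13]×[1,8], reject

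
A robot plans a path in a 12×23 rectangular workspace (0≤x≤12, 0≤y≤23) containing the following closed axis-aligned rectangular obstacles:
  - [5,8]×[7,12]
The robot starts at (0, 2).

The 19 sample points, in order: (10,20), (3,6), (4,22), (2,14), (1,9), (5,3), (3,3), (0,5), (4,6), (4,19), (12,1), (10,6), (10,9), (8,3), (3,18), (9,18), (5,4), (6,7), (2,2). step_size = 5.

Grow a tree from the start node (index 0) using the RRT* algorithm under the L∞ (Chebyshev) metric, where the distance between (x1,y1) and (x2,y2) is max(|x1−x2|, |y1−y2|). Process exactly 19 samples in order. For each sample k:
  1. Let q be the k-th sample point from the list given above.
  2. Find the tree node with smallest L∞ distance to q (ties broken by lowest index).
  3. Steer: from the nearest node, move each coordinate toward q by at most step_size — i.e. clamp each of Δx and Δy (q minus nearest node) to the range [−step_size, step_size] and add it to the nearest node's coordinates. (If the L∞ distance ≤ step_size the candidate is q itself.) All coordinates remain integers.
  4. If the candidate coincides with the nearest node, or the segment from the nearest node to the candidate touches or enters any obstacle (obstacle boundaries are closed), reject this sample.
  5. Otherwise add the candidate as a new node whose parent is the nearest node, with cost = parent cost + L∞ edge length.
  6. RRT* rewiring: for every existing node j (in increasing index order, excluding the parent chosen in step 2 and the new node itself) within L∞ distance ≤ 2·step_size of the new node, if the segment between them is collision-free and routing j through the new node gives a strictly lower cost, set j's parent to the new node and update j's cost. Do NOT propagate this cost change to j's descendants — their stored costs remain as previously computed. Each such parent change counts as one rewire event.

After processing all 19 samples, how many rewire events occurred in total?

1. q=(10,20) nearest=0 d=18 new=(5,7) → blocked by [5,8]×[7,12], reject
2. q=(3,6) nearest=0 d=4 new=(3,6) → add node 1 parent=0 cost=4
3. q=(4,22) nearest=1 d=16 new=(4,11) → add node 2 parent=1 cost=9
4. q=(2,14) nearest=2 d=3 new=(2,14) → add node 3 parent=2 cost=12
5. q=(1,9) nearest=1 d=3 new=(1,9) → add node 4 parent=1 cost=7
6. q=(5,3) nearest=1 d=3 new=(5,3) → add node 5 parent=1 cost=7
7. q=(3,3) nearest=5 d=2 new=(3,3) → add node 6 parent=5 cost=9
8. q=(0,5) nearest=0 d=3 new=(0,5) → add node 7 parent=0 cost=3; rewire 6→7 (6<9)
9. q=(4,6) nearest=1 d=1 new=(4,6) → add node 8 parent=1 cost=5
10. q=(4,19) nearest=3 d=5 new=(4,19) → add node 9 parent=3 cost=17
11. q=(12,1) nearest=5 d=7 new=(10,1) → add node 10 parent=5 cost=12
12. q=(10,6) nearest=5 d=5 new=(10,6) → add node 11 parent=5 cost=12
13. q=(10,9) nearest=11 d=3 new=(10,9) → add node 12 parent=11 cost=15
14. q=(8,3) nearest=10 d=2 new=(8,3) → add node 13 parent=10 cost=14
15. q=(3,18) nearest=9 d=1 new=(3,18) → add node 14 parent=9 cost=18
16. q=(9,18) nearest=9 d=5 new=(9,18) → add node 15 parent=9 cost=22
17. q=(5,4) nearest=5 d=1 new=(5,4) → add node 16 parent=5 cost=8; rewire 13→16 (11<14)
18. q=(6,7) nearest=8 d=2 new=(6,7) → blocked by [5,8]×[7,12], reject
19. q=(2,2) nearest=6 d=1 new=(2,2) → add node 17 parent=6 cost=7

Rewire events: 2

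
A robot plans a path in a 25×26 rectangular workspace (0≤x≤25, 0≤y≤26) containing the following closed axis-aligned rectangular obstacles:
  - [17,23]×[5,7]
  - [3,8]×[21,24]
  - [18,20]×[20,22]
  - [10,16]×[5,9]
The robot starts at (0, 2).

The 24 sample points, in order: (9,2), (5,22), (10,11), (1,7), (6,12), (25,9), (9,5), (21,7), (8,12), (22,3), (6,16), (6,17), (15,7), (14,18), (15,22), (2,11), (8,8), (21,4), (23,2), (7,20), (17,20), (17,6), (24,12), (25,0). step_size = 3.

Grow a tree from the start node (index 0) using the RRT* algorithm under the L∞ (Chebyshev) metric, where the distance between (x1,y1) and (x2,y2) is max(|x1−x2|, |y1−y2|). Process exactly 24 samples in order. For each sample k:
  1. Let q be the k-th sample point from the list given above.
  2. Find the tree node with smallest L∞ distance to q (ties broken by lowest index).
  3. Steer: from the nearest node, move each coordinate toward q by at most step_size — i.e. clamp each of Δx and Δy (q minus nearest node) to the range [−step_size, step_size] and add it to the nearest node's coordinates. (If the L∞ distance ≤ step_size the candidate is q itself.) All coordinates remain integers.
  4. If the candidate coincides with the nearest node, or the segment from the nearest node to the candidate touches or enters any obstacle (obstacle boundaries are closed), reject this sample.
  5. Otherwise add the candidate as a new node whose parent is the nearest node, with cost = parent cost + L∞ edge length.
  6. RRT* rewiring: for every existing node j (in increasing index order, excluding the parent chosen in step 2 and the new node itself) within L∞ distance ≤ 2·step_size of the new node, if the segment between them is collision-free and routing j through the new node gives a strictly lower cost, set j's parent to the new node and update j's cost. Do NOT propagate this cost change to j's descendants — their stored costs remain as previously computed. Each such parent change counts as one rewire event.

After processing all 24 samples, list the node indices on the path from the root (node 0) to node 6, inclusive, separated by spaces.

1. q=(9,2) nearest=0 d=9 new=(3,2) → add node 1 parent=0 cost=3
2. q=(5,22) nearest=0 d=20 new=(3,5) → add node 2 parent=0 cost=3
3. q=(10,11) nearest=2 d=7 new=(6,8) → add node 3 parent=2 cost=6
4. q=(1,7) nearest=2 d=2 new=(1,7) → add node 4 parent=2 cost=5
5. q=(6,12) nearest=3 d=4 new=(6,11) → add node 5 parent=3 cost=9
6. q=(25,9) nearest=3 d=19 new=(9,9) → add node 6 parent=3 cost=9
7. q=(9,5) nearest=3 d=3 new=(9,5) → add node 7 parent=3 cost=9
8. q=(21,7) nearest=6 d=12 new=(12,7) → blocked by [10,16]×[5,9], reject
9. q=(8,12) nearest=5 d=2 new=(8,12) → add node 8 parent=5 cost=11
10. q=(22,3) nearest=6 d=13 new=(12,6) → blocked by [10,16]×[5,9], reject
11. q=(6,16) nearest=8 d=4 new=(6,15) → add node 9 parent=8 cost=14
12. q=(6,17) nearest=9 d=2 new=(6,17) → add node 10 parent=9 cost=16
13. q=(15,7) nearest=6 d=6 new=(12,7) → blocked by [10,16]×[5,9], reject
14. q=(14,18) nearest=8 d=6 new=(11,15) → add node 11 parent=8 cost=14
15. q=(15,22) nearest=11 d=7 new=(14,18) → add node 12 parent=11 cost=17
16. q=(2,11) nearest=3 d=4 new=(3,11) → add node 13 parent=3 cost=9; rewire 9→13 (13<14); rewire 10→13 (15<16)
17. q=(8,8) nearest=6 d=1 new=(8,8) → add node 14 parent=6 cost=10
18. q=(21,4) nearest=11 d=11 new=(14,12) → add node 15 parent=11 cost=17
19. q=(23,2) nearest=15 d=10 new=(17,9) → add node 16 parent=15 cost=20
20. q=(7,20) nearest=10 d=3 new=(7,20) → add node 17 parent=10 cost=18
21. q=(17,20) nearest=12 d=3 new=(17,20) → add node 18 parent=12 cost=20
22. q=(17,6) nearest=16 d=3 new=(17,6) → blocked by [17,23]×[5,7], reject
23. q=(24,12) nearest=16 d=7 new=(20,12) → add node 19 parent=16 cost=23
24. q=(25,0) nearest=16 d=9 new=(20,6) → blocked by [17,23]×[5,7], reject

Path: 0 2 3 6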